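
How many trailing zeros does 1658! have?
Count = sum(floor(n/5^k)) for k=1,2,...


floor(1658/5) = 331
floor(1658/25) = 66
floor(1658/125) = 13
floor(1658/625) = 2
Total = 412

412 trailing zeros


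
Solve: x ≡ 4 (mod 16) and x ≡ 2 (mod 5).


M = 16*5 = 80
M1 = M/16 = 5, M2 = M/5 = 16
M1^(-1) mod 16 = 13, M2^(-1) mod 5 = 1
x = 4*5*13 + 2*16*1 = 292
292 mod 80 = 52
Check: 52 mod 16 = 4 ✓, 52 mod 5 = 2 ✓

x ≡ 52 (mod 80)


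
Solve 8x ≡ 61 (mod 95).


GCD(8, 95) = 1, unique solution
a^(-1) mod 95 = 12
x = 12 * 61 mod 95 = 67

x ≡ 67 (mod 95)


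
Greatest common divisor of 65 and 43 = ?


65 = 1 * 43 + 22
43 = 1 * 22 + 21
22 = 1 * 21 + 1
21 = 21 * 1 + 0
GCD = 1


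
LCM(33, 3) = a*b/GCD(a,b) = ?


GCD(33, 3) = 3
LCM = 33*3/3 = 99/3 = 33

LCM = 33


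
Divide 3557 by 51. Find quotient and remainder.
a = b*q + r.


3557 = 51 * 69 + 38
Check: 3519 + 38 = 3557

q = 69, r = 38


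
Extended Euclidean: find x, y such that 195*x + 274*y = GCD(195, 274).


Tabular extended Euclidean (each row: r = 195*s + 274*t):
r=195, s=1, t=0
r=274, s=0, t=1
q=0: r=195, s=1, t=0   [195*(1) + 274*(0) = 195]
q=1: r=79, s=-1, t=1   [195*(-1) + 274*(1) = 79]
q=2: r=37, s=3, t=-2   [195*(3) + 274*(-2) = 37]
q=2: r=5, s=-7, t=5   [195*(-7) + 274*(5) = 5]
q=7: r=2, s=52, t=-37   [195*(52) + 274*(-37) = 2]
q=2: r=1, s=-111, t=79   [195*(-111) + 274*(79) = 1]
q=2: r=0, s=274, t=-195   [195*(274) + 274*(-195) = 0]
GCD = 1; from the row with r=1: x=-111, y=79
Check: 195*(-111) + 274*(79) = -21645 + 21646 = 1

GCD = 1, x = -111, y = 79


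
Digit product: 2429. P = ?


2 × 4 × 2 × 9 = 144


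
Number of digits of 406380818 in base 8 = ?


406380818 in base 8 = 3016160422
Number of digits = 10

10 digits (base 8)


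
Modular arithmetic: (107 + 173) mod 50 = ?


107 + 173 = 280
280 mod 50 = 30


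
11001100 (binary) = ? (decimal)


11001100 (base 2) = 204 (decimal)
204 (decimal) = 204 (base 10)


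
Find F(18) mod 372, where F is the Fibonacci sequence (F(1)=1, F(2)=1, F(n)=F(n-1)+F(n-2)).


F(k) mod 372 for k=1..18:
1, 1, 2, 3, 5, 8, 13, 21, 34, 55, 89, 144, 233, 5, 238, 243, 109, 352
F(18) mod 372 = 352


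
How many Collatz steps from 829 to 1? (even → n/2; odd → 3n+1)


829 → 2488 → 1244 → 622 → 311 → 934 → 467 → 1402 → 701 → 2104 → 1052 → 526 → 263 → 790 → 395 → 1186 → 593 → 1780 → 890 → 445 → 1336 → 668 → 334 → 167 → 502 → 251 → 754 → 377 → 1132 → 566 → 283 → 850 → 425 → 1276 → 638 → 319 → 958 → 479 → 1438 → 719 → 2158 → 1079 → 3238 → 1619 → 4858 → 2429 → 7288 → 3644 → 1822 → 911 → 2734 → 1367 → 4102 → 2051 → 6154 → 3077 → 9232 → 4616 → 2308 → 1154 → 577 → 1732 → 866 → 433 → 1300 → 650 → 325 → 976 → 488 → 244 → 122 → 61 → 184 → 92 → 46 → 23 → 70 → 35 → 106 → 53 → 160 → 80 → 40 → 20 → 10 → 5 → 16 → 8 → 4 → 2 → 1
Total steps = 90

90 steps


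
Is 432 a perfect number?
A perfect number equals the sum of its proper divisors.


Proper divisors of 432: 1, 2, 3, 4, 6, 8, 9, 12, 16, 18, 24, 27, 36, 48, 54, 72, 108, 144, 216
Sum = 1 + 2 + 3 + 4 + 6 + 8 + 9 + 12 + 16 + 18 + 24 + 27 + 36 + 48 + 54 + 72 + 108 + 144 + 216 = 808

No, 432 is not perfect (808 ≠ 432)


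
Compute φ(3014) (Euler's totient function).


3014 = 2 × 11 × 137
Prime factors: 2, 11, 137
φ(3014) = 3014 × (1-1/2) × (1-1/11) × (1-1/137)
= 3014 × 1/2 × 10/11 × 136/137 = 1360

φ(3014) = 1360


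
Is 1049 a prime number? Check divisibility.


Check divisors up to sqrt(1049) = 32.3883
No divisors found.
1049 is prime.

Yes, 1049 is prime


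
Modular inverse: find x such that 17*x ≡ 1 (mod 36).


Use the extended Euclidean algorithm on (36, 17); each row r = 36*s + 17*t:
r=36, s=1, t=0
r=17, s=0, t=1
q=2: r=2, s=1, t=-2   [36*(1) + 17*(-2) = 2]
q=8: r=1, s=-8, t=17   [36*(-8) + 17*(17) = 1]
q=2: r=0, s=17, t=-36   [36*(17) + 17*(-36) = 0]
GCD = 1 with t = 17, so 17*(17) ≡ 1 (mod 36)
Inverse = 17 mod 36 = 17
Check: 17 * 17 = 289 ≡ 1 (mod 36)

17^(-1) ≡ 17 (mod 36)


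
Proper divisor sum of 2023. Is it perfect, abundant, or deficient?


Proper divisors: 1, 7, 17, 119, 289
Sum = 1 + 7 + 17 + 119 + 289 = 433
433 < 2023 → deficient

s(2023) = 433 (deficient)


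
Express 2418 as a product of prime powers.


2418 / 2 = 1209
1209 / 3 = 403
403 / 13 = 31
31 / 31 = 1
2418 = 2 × 3 × 13 × 31


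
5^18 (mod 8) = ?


5^1 mod 8 = 5
5^2 mod 8 = 1
5^3 mod 8 = 5
5^4 mod 8 = 1
5^5 mod 8 = 5
5^6 mod 8 = 1
5^7 mod 8 = 5
5^8 mod 8 = 1
5^9 mod 8 = 5
5^10 mod 8 = 1
5^11 mod 8 = 5
5^12 mod 8 = 1
5^13 mod 8 = 5
5^14 mod 8 = 1
5^15 mod 8 = 5
5^16 mod 8 = 1
5^17 mod 8 = 5
5^18 mod 8 = 1


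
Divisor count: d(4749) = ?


4749 = 3^1 × 1583^1
d(4749) = (1+1) × (1+1) = 4

4 divisors


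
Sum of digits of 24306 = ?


2 + 4 + 3 + 0 + 6 = 15


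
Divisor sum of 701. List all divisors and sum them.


Divisors of 701: 1, 701
Sum = 1 + 701 = 702

σ(701) = 702


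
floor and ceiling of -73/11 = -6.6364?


-73/11 = -6.6364
floor = -7
ceil = -6

floor = -7, ceil = -6


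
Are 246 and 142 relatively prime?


Euclidean algorithm:
246 = 1 * 142 + 104
142 = 1 * 104 + 38
104 = 2 * 38 + 28
38 = 1 * 28 + 10
28 = 2 * 10 + 8
10 = 1 * 8 + 2
8 = 4 * 2 + 0
GCD(246, 142) = 2

No, not coprime (GCD = 2)


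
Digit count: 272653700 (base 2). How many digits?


272653700 in base 2 = 10000010000000101110110000100
Number of digits = 29

29 digits (base 2)


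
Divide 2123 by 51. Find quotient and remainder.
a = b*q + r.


2123 = 51 * 41 + 32
Check: 2091 + 32 = 2123

q = 41, r = 32


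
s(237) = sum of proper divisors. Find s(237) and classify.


Proper divisors: 1, 3, 79
Sum = 1 + 3 + 79 = 83
83 < 237 → deficient

s(237) = 83 (deficient)


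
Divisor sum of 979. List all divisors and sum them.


Divisors of 979: 1, 11, 89, 979
Sum = 1 + 11 + 89 + 979 = 1080

σ(979) = 1080


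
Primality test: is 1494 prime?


1494 / 2 = 747 (exact division)
1494 is NOT prime.

No, 1494 is not prime


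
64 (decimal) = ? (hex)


64 (base 10) = 64 (decimal)
64 (decimal) = 40 (base 16)


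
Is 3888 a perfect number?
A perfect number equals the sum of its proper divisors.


Proper divisors of 3888: 1, 2, 3, 4, 6, 8, 9, 12, 16, 18, 24, 27, 36, 48, 54, 72, 81, 108, 144, 162, 216, 243, 324, 432, 486, 648, 972, 1296, 1944
Sum = 1 + 2 + 3 + 4 + 6 + 8 + 9 + 12 + 16 + 18 + 24 + 27 + 36 + 48 + 54 + 72 + 81 + 108 + 144 + 162 + 216 + 243 + 324 + 432 + 486 + 648 + 972 + 1296 + 1944 = 7396

No, 3888 is not perfect (7396 ≠ 3888)


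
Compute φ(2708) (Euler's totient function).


2708 = 2^2 × 677
Prime factors: 2, 677
φ(2708) = 2708 × (1-1/2) × (1-1/677)
= 2708 × 1/2 × 676/677 = 1352

φ(2708) = 1352


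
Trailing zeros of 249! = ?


floor(249/5) = 49
floor(249/25) = 9
floor(249/125) = 1
Total = 59

59 trailing zeros


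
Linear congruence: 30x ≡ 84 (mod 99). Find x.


GCD(30, 99) = 3 divides 84
Divide: 10x ≡ 28 (mod 33)
x ≡ 16 (mod 33)


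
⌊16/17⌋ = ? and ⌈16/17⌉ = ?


16/17 = 0.9412
floor = 0
ceil = 1

floor = 0, ceil = 1


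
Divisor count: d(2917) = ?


2917 = 2917^1
d(2917) = (1+1) = 2

2 divisors


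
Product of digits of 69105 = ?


6 × 9 × 1 × 0 × 5 = 0


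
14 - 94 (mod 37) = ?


14 - 94 = -80
-80 mod 37 = 31


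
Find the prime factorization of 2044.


2044 / 2 = 1022
1022 / 2 = 511
511 / 7 = 73
73 / 73 = 1
2044 = 2^2 × 7 × 73


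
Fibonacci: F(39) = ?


Sequence: 1, 1, 2, 3, 5, 8, 13, 21, 34, 55, 89, 144, 233, 377, 610, 987, 1597, 2584, 4181, 6765, 10946, 17711, 28657, 46368, 75025, 121393, 196418, 317811, 514229, 832040, 1346269, 2178309, 3524578, 5702887, 9227465, 14930352, 24157817, 39088169, 63245986
F(39) = 63245986


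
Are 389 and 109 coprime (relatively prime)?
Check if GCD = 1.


Euclidean algorithm:
389 = 3 * 109 + 62
109 = 1 * 62 + 47
62 = 1 * 47 + 15
47 = 3 * 15 + 2
15 = 7 * 2 + 1
2 = 2 * 1 + 0
GCD(389, 109) = 1

Yes, coprime (GCD = 1)


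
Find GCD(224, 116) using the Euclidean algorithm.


224 = 1 * 116 + 108
116 = 1 * 108 + 8
108 = 13 * 8 + 4
8 = 2 * 4 + 0
GCD = 4


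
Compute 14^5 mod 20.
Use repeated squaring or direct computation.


14^1 mod 20 = 14
14^2 mod 20 = 16
14^3 mod 20 = 4
14^4 mod 20 = 16
14^5 mod 20 = 4


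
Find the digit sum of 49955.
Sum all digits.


4 + 9 + 9 + 5 + 5 = 32


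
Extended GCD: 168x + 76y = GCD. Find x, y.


Tabular extended Euclidean (each row: r = 168*s + 76*t):
r=168, s=1, t=0
r=76, s=0, t=1
q=2: r=16, s=1, t=-2   [168*(1) + 76*(-2) = 16]
q=4: r=12, s=-4, t=9   [168*(-4) + 76*(9) = 12]
q=1: r=4, s=5, t=-11   [168*(5) + 76*(-11) = 4]
q=3: r=0, s=-19, t=42   [168*(-19) + 76*(42) = 0]
GCD = 4; from the row with r=4: x=5, y=-11
Check: 168*(5) + 76*(-11) = 840 - 836 = 4

GCD = 4, x = 5, y = -11


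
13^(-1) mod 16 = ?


Use the extended Euclidean algorithm on (16, 13); each row r = 16*s + 13*t:
r=16, s=1, t=0
r=13, s=0, t=1
q=1: r=3, s=1, t=-1   [16*(1) + 13*(-1) = 3]
q=4: r=1, s=-4, t=5   [16*(-4) + 13*(5) = 1]
q=3: r=0, s=13, t=-16   [16*(13) + 13*(-16) = 0]
GCD = 1 with t = 5, so 13*(5) ≡ 1 (mod 16)
Inverse = 5 mod 16 = 5
Check: 13 * 5 = 65 ≡ 1 (mod 16)

13^(-1) ≡ 5 (mod 16)


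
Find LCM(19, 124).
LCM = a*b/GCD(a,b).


GCD(19, 124) = 1
LCM = 19*124/1 = 2356/1 = 2356

LCM = 2356


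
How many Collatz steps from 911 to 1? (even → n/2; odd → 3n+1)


911 → 2734 → 1367 → 4102 → 2051 → 6154 → 3077 → 9232 → 4616 → 2308 → 1154 → 577 → 1732 → 866 → 433 → 1300 → 650 → 325 → 976 → 488 → 244 → 122 → 61 → 184 → 92 → 46 → 23 → 70 → 35 → 106 → 53 → 160 → 80 → 40 → 20 → 10 → 5 → 16 → 8 → 4 → 2 → 1
Total steps = 41

41 steps


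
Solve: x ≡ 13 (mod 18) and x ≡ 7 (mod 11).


M = 18*11 = 198
M1 = M/18 = 11, M2 = M/11 = 18
M1^(-1) mod 18 = 5, M2^(-1) mod 11 = 8
x = 13*11*5 + 7*18*8 = 1723
1723 mod 198 = 139
Check: 139 mod 18 = 13 ✓, 139 mod 11 = 7 ✓

x ≡ 139 (mod 198)


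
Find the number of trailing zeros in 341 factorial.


floor(341/5) = 68
floor(341/25) = 13
floor(341/125) = 2
Total = 83

83 trailing zeros


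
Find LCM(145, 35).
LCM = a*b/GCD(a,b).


GCD(145, 35) = 5
LCM = 145*35/5 = 5075/5 = 1015

LCM = 1015


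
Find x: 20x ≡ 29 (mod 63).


GCD(20, 63) = 1, unique solution
a^(-1) mod 63 = 41
x = 41 * 29 mod 63 = 55

x ≡ 55 (mod 63)


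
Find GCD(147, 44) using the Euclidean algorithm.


147 = 3 * 44 + 15
44 = 2 * 15 + 14
15 = 1 * 14 + 1
14 = 14 * 1 + 0
GCD = 1


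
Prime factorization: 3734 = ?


3734 / 2 = 1867
1867 / 1867 = 1
3734 = 2 × 1867


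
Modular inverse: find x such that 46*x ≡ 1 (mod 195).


Use the extended Euclidean algorithm on (195, 46); each row r = 195*s + 46*t:
r=195, s=1, t=0
r=46, s=0, t=1
q=4: r=11, s=1, t=-4   [195*(1) + 46*(-4) = 11]
q=4: r=2, s=-4, t=17   [195*(-4) + 46*(17) = 2]
q=5: r=1, s=21, t=-89   [195*(21) + 46*(-89) = 1]
q=2: r=0, s=-46, t=195   [195*(-46) + 46*(195) = 0]
GCD = 1 with t = -89, so 46*(-89) ≡ 1 (mod 195)
Inverse = -89 mod 195 = 106
Check: 46 * 106 = 4876 ≡ 1 (mod 195)

46^(-1) ≡ 106 (mod 195)


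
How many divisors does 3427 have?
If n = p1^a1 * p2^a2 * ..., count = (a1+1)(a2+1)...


3427 = 23^1 × 149^1
d(3427) = (1+1) × (1+1) = 4

4 divisors


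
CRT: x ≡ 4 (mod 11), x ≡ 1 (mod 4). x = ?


M = 11*4 = 44
M1 = M/11 = 4, M2 = M/4 = 11
M1^(-1) mod 11 = 3, M2^(-1) mod 4 = 3
x = 4*4*3 + 1*11*3 = 81
81 mod 44 = 37
Check: 37 mod 11 = 4 ✓, 37 mod 4 = 1 ✓

x ≡ 37 (mod 44)


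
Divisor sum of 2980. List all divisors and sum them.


Divisors of 2980: 1, 2, 4, 5, 10, 20, 149, 298, 596, 745, 1490, 2980
Sum = 1 + 2 + 4 + 5 + 10 + 20 + 149 + 298 + 596 + 745 + 1490 + 2980 = 6300

σ(2980) = 6300


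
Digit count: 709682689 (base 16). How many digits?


709682689 in base 16 = 2A4CE601
Number of digits = 8

8 digits (base 16)


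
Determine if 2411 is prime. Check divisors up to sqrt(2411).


Check divisors up to sqrt(2411) = 49.1019
No divisors found.
2411 is prime.

Yes, 2411 is prime


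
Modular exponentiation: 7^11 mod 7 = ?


7^1 mod 7 = 0
7^2 mod 7 = 0
7^3 mod 7 = 0
7^4 mod 7 = 0
7^5 mod 7 = 0
7^6 mod 7 = 0
7^7 mod 7 = 0
7^8 mod 7 = 0
7^9 mod 7 = 0
7^10 mod 7 = 0
7^11 mod 7 = 0


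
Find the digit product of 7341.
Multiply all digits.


7 × 3 × 4 × 1 = 84


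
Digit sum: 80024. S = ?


8 + 0 + 0 + 2 + 4 = 14


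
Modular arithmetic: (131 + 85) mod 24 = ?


131 + 85 = 216
216 mod 24 = 0


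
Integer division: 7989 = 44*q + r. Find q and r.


7989 = 44 * 181 + 25
Check: 7964 + 25 = 7989

q = 181, r = 25


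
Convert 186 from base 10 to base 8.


186 (base 10) = 186 (decimal)
186 (decimal) = 272 (base 8)


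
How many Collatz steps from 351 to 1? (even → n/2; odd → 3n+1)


351 → 1054 → 527 → 1582 → 791 → 2374 → 1187 → 3562 → 1781 → 5344 → 2672 → 1336 → 668 → 334 → 167 → 502 → 251 → 754 → 377 → 1132 → 566 → 283 → 850 → 425 → 1276 → 638 → 319 → 958 → 479 → 1438 → 719 → 2158 → 1079 → 3238 → 1619 → 4858 → 2429 → 7288 → 3644 → 1822 → 911 → 2734 → 1367 → 4102 → 2051 → 6154 → 3077 → 9232 → 4616 → 2308 → 1154 → 577 → 1732 → 866 → 433 → 1300 → 650 → 325 → 976 → 488 → 244 → 122 → 61 → 184 → 92 → 46 → 23 → 70 → 35 → 106 → 53 → 160 → 80 → 40 → 20 → 10 → 5 → 16 → 8 → 4 → 2 → 1
Total steps = 81

81 steps


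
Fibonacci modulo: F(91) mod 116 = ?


F(k) mod 116 for k=1..91:
1, 1, 2, 3, 5, 8, 13, 21, 34, 55, 89, 28, 1, 29, 30, 59, 89, 32, 5, 37, 42, 79, 5, 84, 89, 57, 30, 87, 1, 88, 89, 61, 34, 95, 13, 108, 5, 113, 2, 115, 1, 0, 1, 1, 2, 3, 5, 8, 13, 21, 34, 55, 89, 28, 1, 29, 30, 59, 89, 32, 5, 37, 42, 79, 5, 84, 89, 57, 30, 87, 1, 88, 89, 61, 34, 95, 13, 108, 5, 113, 2, 115, 1, 0, 1, 1, 2, 3, 5, 8, 13
F(91) mod 116 = 13


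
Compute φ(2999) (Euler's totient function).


2999 = 2999
Prime factors: 2999
φ(2999) = 2999 × (1-1/2999)
= 2999 × 2998/2999 = 2998

φ(2999) = 2998


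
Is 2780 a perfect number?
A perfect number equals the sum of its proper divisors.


Proper divisors of 2780: 1, 2, 4, 5, 10, 20, 139, 278, 556, 695, 1390
Sum = 1 + 2 + 4 + 5 + 10 + 20 + 139 + 278 + 556 + 695 + 1390 = 3100

No, 2780 is not perfect (3100 ≠ 2780)


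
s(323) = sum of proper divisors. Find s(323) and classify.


Proper divisors: 1, 17, 19
Sum = 1 + 17 + 19 = 37
37 < 323 → deficient

s(323) = 37 (deficient)


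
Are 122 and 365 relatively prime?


Euclidean algorithm:
365 = 2 * 122 + 121
122 = 1 * 121 + 1
121 = 121 * 1 + 0
GCD(122, 365) = 1

Yes, coprime (GCD = 1)


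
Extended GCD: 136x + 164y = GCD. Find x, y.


Tabular extended Euclidean (each row: r = 136*s + 164*t):
r=136, s=1, t=0
r=164, s=0, t=1
q=0: r=136, s=1, t=0   [136*(1) + 164*(0) = 136]
q=1: r=28, s=-1, t=1   [136*(-1) + 164*(1) = 28]
q=4: r=24, s=5, t=-4   [136*(5) + 164*(-4) = 24]
q=1: r=4, s=-6, t=5   [136*(-6) + 164*(5) = 4]
q=6: r=0, s=41, t=-34   [136*(41) + 164*(-34) = 0]
GCD = 4; from the row with r=4: x=-6, y=5
Check: 136*(-6) + 164*(5) = -816 + 820 = 4

GCD = 4, x = -6, y = 5


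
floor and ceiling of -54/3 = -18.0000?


-54/3 = -18.0000
floor = -18
ceil = -18

floor = -18, ceil = -18


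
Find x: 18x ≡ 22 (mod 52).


GCD(18, 52) = 2 divides 22
Divide: 9x ≡ 11 (mod 26)
x ≡ 7 (mod 26)


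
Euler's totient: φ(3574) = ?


3574 = 2 × 1787
Prime factors: 2, 1787
φ(3574) = 3574 × (1-1/2) × (1-1/1787)
= 3574 × 1/2 × 1786/1787 = 1786

φ(3574) = 1786


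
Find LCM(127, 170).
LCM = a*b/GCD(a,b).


GCD(127, 170) = 1
LCM = 127*170/1 = 21590/1 = 21590

LCM = 21590


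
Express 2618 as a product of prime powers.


2618 / 2 = 1309
1309 / 7 = 187
187 / 11 = 17
17 / 17 = 1
2618 = 2 × 7 × 11 × 17


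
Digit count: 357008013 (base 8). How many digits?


357008013 in base 8 = 2521701215
Number of digits = 10

10 digits (base 8)


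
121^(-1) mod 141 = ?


Use the extended Euclidean algorithm on (141, 121); each row r = 141*s + 121*t:
r=141, s=1, t=0
r=121, s=0, t=1
q=1: r=20, s=1, t=-1   [141*(1) + 121*(-1) = 20]
q=6: r=1, s=-6, t=7   [141*(-6) + 121*(7) = 1]
q=20: r=0, s=121, t=-141   [141*(121) + 121*(-141) = 0]
GCD = 1 with t = 7, so 121*(7) ≡ 1 (mod 141)
Inverse = 7 mod 141 = 7
Check: 121 * 7 = 847 ≡ 1 (mod 141)

121^(-1) ≡ 7 (mod 141)


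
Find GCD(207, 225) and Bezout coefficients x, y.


Tabular extended Euclidean (each row: r = 207*s + 225*t):
r=207, s=1, t=0
r=225, s=0, t=1
q=0: r=207, s=1, t=0   [207*(1) + 225*(0) = 207]
q=1: r=18, s=-1, t=1   [207*(-1) + 225*(1) = 18]
q=11: r=9, s=12, t=-11   [207*(12) + 225*(-11) = 9]
q=2: r=0, s=-25, t=23   [207*(-25) + 225*(23) = 0]
GCD = 9; from the row with r=9: x=12, y=-11
Check: 207*(12) + 225*(-11) = 2484 - 2475 = 9

GCD = 9, x = 12, y = -11


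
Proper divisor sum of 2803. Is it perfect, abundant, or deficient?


Proper divisors: 1
Sum = 1 = 1
1 < 2803 → deficient

s(2803) = 1 (deficient)


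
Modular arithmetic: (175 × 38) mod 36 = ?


175 × 38 = 6650
6650 mod 36 = 26


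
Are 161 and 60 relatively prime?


Euclidean algorithm:
161 = 2 * 60 + 41
60 = 1 * 41 + 19
41 = 2 * 19 + 3
19 = 6 * 3 + 1
3 = 3 * 1 + 0
GCD(161, 60) = 1

Yes, coprime (GCD = 1)


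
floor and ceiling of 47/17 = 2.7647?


47/17 = 2.7647
floor = 2
ceil = 3

floor = 2, ceil = 3


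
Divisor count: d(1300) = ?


1300 = 2^2 × 5^2 × 13^1
d(1300) = (2+1) × (2+1) × (1+1) = 18

18 divisors


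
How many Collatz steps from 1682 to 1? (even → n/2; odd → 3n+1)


1682 → 841 → 2524 → 1262 → 631 → 1894 → 947 → 2842 → 1421 → 4264 → 2132 → 1066 → 533 → 1600 → 800 → 400 → 200 → 100 → 50 → 25 → 76 → 38 → 19 → 58 → 29 → 88 → 44 → 22 → 11 → 34 → 17 → 52 → 26 → 13 → 40 → 20 → 10 → 5 → 16 → 8 → 4 → 2 → 1
Total steps = 42

42 steps


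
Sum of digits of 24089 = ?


2 + 4 + 0 + 8 + 9 = 23


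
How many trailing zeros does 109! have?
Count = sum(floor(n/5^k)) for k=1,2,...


floor(109/5) = 21
floor(109/25) = 4
Total = 25

25 trailing zeros


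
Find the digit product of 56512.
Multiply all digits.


5 × 6 × 5 × 1 × 2 = 300


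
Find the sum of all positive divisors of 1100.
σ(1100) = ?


Divisors of 1100: 1, 2, 4, 5, 10, 11, 20, 22, 25, 44, 50, 55, 100, 110, 220, 275, 550, 1100
Sum = 1 + 2 + 4 + 5 + 10 + 11 + 20 + 22 + 25 + 44 + 50 + 55 + 100 + 110 + 220 + 275 + 550 + 1100 = 2604

σ(1100) = 2604


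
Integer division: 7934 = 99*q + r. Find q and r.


7934 = 99 * 80 + 14
Check: 7920 + 14 = 7934

q = 80, r = 14


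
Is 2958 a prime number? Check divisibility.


2958 / 2 = 1479 (exact division)
2958 is NOT prime.

No, 2958 is not prime


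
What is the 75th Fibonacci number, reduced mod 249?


F(k) mod 249 for k=1..75:
1, 1, 2, 3, 5, 8, 13, 21, 34, 55, 89, 144, 233, 128, 112, 240, 103, 94, 197, 42, 239, 32, 22, 54, 76, 130, 206, 87, 44, 131, 175, 57, 232, 40, 23, 63, 86, 149, 235, 135, 121, 7, 128, 135, 14, 149, 163, 63, 226, 40, 17, 57, 74, 131, 205, 87, 43, 130, 173, 54, 227, 32, 10, 42, 52, 94, 146, 240, 137, 128, 16, 144, 160, 55, 215
F(75) mod 249 = 215


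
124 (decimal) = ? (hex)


124 (base 10) = 124 (decimal)
124 (decimal) = 7C (base 16)


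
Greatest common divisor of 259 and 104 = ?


259 = 2 * 104 + 51
104 = 2 * 51 + 2
51 = 25 * 2 + 1
2 = 2 * 1 + 0
GCD = 1


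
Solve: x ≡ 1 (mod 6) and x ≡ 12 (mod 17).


M = 6*17 = 102
M1 = M/6 = 17, M2 = M/17 = 6
M1^(-1) mod 6 = 5, M2^(-1) mod 17 = 3
x = 1*17*5 + 12*6*3 = 301
301 mod 102 = 97
Check: 97 mod 6 = 1 ✓, 97 mod 17 = 12 ✓

x ≡ 97 (mod 102)


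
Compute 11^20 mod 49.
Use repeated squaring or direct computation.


11^1 mod 49 = 11
11^2 mod 49 = 23
11^3 mod 49 = 8
11^4 mod 49 = 39
11^5 mod 49 = 37
11^6 mod 49 = 15
11^7 mod 49 = 18
11^8 mod 49 = 2
11^9 mod 49 = 22
11^10 mod 49 = 46
11^11 mod 49 = 16
11^12 mod 49 = 29
11^13 mod 49 = 25
11^14 mod 49 = 30
11^15 mod 49 = 36
11^16 mod 49 = 4
11^17 mod 49 = 44
11^18 mod 49 = 43
11^19 mod 49 = 32
11^20 mod 49 = 9


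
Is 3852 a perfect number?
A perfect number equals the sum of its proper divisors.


Proper divisors of 3852: 1, 2, 3, 4, 6, 9, 12, 18, 36, 107, 214, 321, 428, 642, 963, 1284, 1926
Sum = 1 + 2 + 3 + 4 + 6 + 9 + 12 + 18 + 36 + 107 + 214 + 321 + 428 + 642 + 963 + 1284 + 1926 = 5976

No, 3852 is not perfect (5976 ≠ 3852)


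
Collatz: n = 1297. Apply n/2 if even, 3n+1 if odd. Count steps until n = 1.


1297 → 3892 → 1946 → 973 → 2920 → 1460 → 730 → 365 → 1096 → 548 → 274 → 137 → 412 → 206 → 103 → 310 → 155 → 466 → 233 → 700 → 350 → 175 → 526 → 263 → 790 → 395 → 1186 → 593 → 1780 → 890 → 445 → 1336 → 668 → 334 → 167 → 502 → 251 → 754 → 377 → 1132 → 566 → 283 → 850 → 425 → 1276 → 638 → 319 → 958 → 479 → 1438 → 719 → 2158 → 1079 → 3238 → 1619 → 4858 → 2429 → 7288 → 3644 → 1822 → 911 → 2734 → 1367 → 4102 → 2051 → 6154 → 3077 → 9232 → 4616 → 2308 → 1154 → 577 → 1732 → 866 → 433 → 1300 → 650 → 325 → 976 → 488 → 244 → 122 → 61 → 184 → 92 → 46 → 23 → 70 → 35 → 106 → 53 → 160 → 80 → 40 → 20 → 10 → 5 → 16 → 8 → 4 → 2 → 1
Total steps = 101

101 steps


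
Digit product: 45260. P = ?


4 × 5 × 2 × 6 × 0 = 0


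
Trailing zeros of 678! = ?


floor(678/5) = 135
floor(678/25) = 27
floor(678/125) = 5
floor(678/625) = 1
Total = 168

168 trailing zeros


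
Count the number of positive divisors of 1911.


1911 = 3^1 × 7^2 × 13^1
d(1911) = (1+1) × (2+1) × (1+1) = 12

12 divisors


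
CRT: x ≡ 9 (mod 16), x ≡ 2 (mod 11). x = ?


M = 16*11 = 176
M1 = M/16 = 11, M2 = M/11 = 16
M1^(-1) mod 16 = 3, M2^(-1) mod 11 = 9
x = 9*11*3 + 2*16*9 = 585
585 mod 176 = 57
Check: 57 mod 16 = 9 ✓, 57 mod 11 = 2 ✓

x ≡ 57 (mod 176)


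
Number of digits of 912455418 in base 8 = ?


912455418 in base 8 = 6630573372
Number of digits = 10

10 digits (base 8)


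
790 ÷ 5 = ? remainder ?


790 = 5 * 158 + 0
Check: 790 + 0 = 790

q = 158, r = 0


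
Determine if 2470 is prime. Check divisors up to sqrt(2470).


2470 / 2 = 1235 (exact division)
2470 is NOT prime.

No, 2470 is not prime


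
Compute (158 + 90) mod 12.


158 + 90 = 248
248 mod 12 = 8


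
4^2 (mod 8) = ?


4^1 mod 8 = 4
4^2 mod 8 = 0


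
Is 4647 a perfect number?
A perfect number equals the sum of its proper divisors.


Proper divisors of 4647: 1, 3, 1549
Sum = 1 + 3 + 1549 = 1553

No, 4647 is not perfect (1553 ≠ 4647)


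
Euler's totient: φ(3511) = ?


3511 = 3511
Prime factors: 3511
φ(3511) = 3511 × (1-1/3511)
= 3511 × 3510/3511 = 3510

φ(3511) = 3510


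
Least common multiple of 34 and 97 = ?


GCD(34, 97) = 1
LCM = 34*97/1 = 3298/1 = 3298

LCM = 3298


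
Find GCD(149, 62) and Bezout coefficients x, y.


Tabular extended Euclidean (each row: r = 149*s + 62*t):
r=149, s=1, t=0
r=62, s=0, t=1
q=2: r=25, s=1, t=-2   [149*(1) + 62*(-2) = 25]
q=2: r=12, s=-2, t=5   [149*(-2) + 62*(5) = 12]
q=2: r=1, s=5, t=-12   [149*(5) + 62*(-12) = 1]
q=12: r=0, s=-62, t=149   [149*(-62) + 62*(149) = 0]
GCD = 1; from the row with r=1: x=5, y=-12
Check: 149*(5) + 62*(-12) = 745 - 744 = 1

GCD = 1, x = 5, y = -12


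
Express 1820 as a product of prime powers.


1820 / 2 = 910
910 / 2 = 455
455 / 5 = 91
91 / 7 = 13
13 / 13 = 1
1820 = 2^2 × 5 × 7 × 13


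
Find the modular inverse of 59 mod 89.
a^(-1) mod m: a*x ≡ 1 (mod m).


Use the extended Euclidean algorithm on (89, 59); each row r = 89*s + 59*t:
r=89, s=1, t=0
r=59, s=0, t=1
q=1: r=30, s=1, t=-1   [89*(1) + 59*(-1) = 30]
q=1: r=29, s=-1, t=2   [89*(-1) + 59*(2) = 29]
q=1: r=1, s=2, t=-3   [89*(2) + 59*(-3) = 1]
q=29: r=0, s=-59, t=89   [89*(-59) + 59*(89) = 0]
GCD = 1 with t = -3, so 59*(-3) ≡ 1 (mod 89)
Inverse = -3 mod 89 = 86
Check: 59 * 86 = 5074 ≡ 1 (mod 89)

59^(-1) ≡ 86 (mod 89)


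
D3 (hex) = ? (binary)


D3 (base 16) = 211 (decimal)
211 (decimal) = 11010011 (base 2)


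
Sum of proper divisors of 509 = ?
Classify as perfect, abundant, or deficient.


Proper divisors: 1
Sum = 1 = 1
1 < 509 → deficient

s(509) = 1 (deficient)


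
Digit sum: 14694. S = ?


1 + 4 + 6 + 9 + 4 = 24


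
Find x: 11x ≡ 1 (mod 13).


GCD(11, 13) = 1, unique solution
a^(-1) mod 13 = 6
x = 6 * 1 mod 13 = 6

x ≡ 6 (mod 13)


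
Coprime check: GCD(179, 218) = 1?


Euclidean algorithm:
218 = 1 * 179 + 39
179 = 4 * 39 + 23
39 = 1 * 23 + 16
23 = 1 * 16 + 7
16 = 2 * 7 + 2
7 = 3 * 2 + 1
2 = 2 * 1 + 0
GCD(179, 218) = 1

Yes, coprime (GCD = 1)


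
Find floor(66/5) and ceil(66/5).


66/5 = 13.2000
floor = 13
ceil = 14

floor = 13, ceil = 14


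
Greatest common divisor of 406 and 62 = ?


406 = 6 * 62 + 34
62 = 1 * 34 + 28
34 = 1 * 28 + 6
28 = 4 * 6 + 4
6 = 1 * 4 + 2
4 = 2 * 2 + 0
GCD = 2


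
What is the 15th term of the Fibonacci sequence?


Sequence: 1, 1, 2, 3, 5, 8, 13, 21, 34, 55, 89, 144, 233, 377, 610
F(15) = 610


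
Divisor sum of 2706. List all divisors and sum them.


Divisors of 2706: 1, 2, 3, 6, 11, 22, 33, 41, 66, 82, 123, 246, 451, 902, 1353, 2706
Sum = 1 + 2 + 3 + 6 + 11 + 22 + 33 + 41 + 66 + 82 + 123 + 246 + 451 + 902 + 1353 + 2706 = 6048

σ(2706) = 6048


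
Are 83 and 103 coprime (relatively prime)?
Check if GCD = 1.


Euclidean algorithm:
103 = 1 * 83 + 20
83 = 4 * 20 + 3
20 = 6 * 3 + 2
3 = 1 * 2 + 1
2 = 2 * 1 + 0
GCD(83, 103) = 1

Yes, coprime (GCD = 1)


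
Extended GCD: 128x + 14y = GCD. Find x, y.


Tabular extended Euclidean (each row: r = 128*s + 14*t):
r=128, s=1, t=0
r=14, s=0, t=1
q=9: r=2, s=1, t=-9   [128*(1) + 14*(-9) = 2]
q=7: r=0, s=-7, t=64   [128*(-7) + 14*(64) = 0]
GCD = 2; from the row with r=2: x=1, y=-9
Check: 128*(1) + 14*(-9) = 128 - 126 = 2

GCD = 2, x = 1, y = -9


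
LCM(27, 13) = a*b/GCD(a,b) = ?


GCD(27, 13) = 1
LCM = 27*13/1 = 351/1 = 351

LCM = 351


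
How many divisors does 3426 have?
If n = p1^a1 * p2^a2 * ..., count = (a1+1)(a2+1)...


3426 = 2^1 × 3^1 × 571^1
d(3426) = (1+1) × (1+1) × (1+1) = 8

8 divisors


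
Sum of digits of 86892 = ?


8 + 6 + 8 + 9 + 2 = 33


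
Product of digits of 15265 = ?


1 × 5 × 2 × 6 × 5 = 300


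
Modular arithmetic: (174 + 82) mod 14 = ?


174 + 82 = 256
256 mod 14 = 4


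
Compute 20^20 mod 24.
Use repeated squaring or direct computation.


20^1 mod 24 = 20
20^2 mod 24 = 16
20^3 mod 24 = 8
20^4 mod 24 = 16
20^5 mod 24 = 8
20^6 mod 24 = 16
20^7 mod 24 = 8
20^8 mod 24 = 16
20^9 mod 24 = 8
20^10 mod 24 = 16
20^11 mod 24 = 8
20^12 mod 24 = 16
20^13 mod 24 = 8
20^14 mod 24 = 16
20^15 mod 24 = 8
20^16 mod 24 = 16
20^17 mod 24 = 8
20^18 mod 24 = 16
20^19 mod 24 = 8
20^20 mod 24 = 16


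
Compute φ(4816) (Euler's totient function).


4816 = 2^4 × 7 × 43
Prime factors: 2, 7, 43
φ(4816) = 4816 × (1-1/2) × (1-1/7) × (1-1/43)
= 4816 × 1/2 × 6/7 × 42/43 = 2016

φ(4816) = 2016


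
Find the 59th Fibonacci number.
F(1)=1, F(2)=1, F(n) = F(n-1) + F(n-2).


Sequence: 1, 1, 2, 3, 5, 8, 13, 21, 34, 55, 89, 144, 233, 377, 610, 987, 1597, 2584, 4181, 6765, 10946, 17711, 28657, 46368, 75025, 121393, 196418, 317811, 514229, 832040, 1346269, 2178309, 3524578, 5702887, 9227465, 14930352, 24157817, 39088169, 63245986, 102334155, 165580141, 267914296, 433494437, 701408733, 1134903170, 1836311903, 2971215073, 4807526976, 7778742049, 12586269025, 20365011074, 32951280099, 53316291173, 86267571272, 139583862445, 225851433717, 365435296162, 591286729879, 956722026041
F(59) = 956722026041


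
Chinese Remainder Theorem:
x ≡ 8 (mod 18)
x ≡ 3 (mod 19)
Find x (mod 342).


M = 18*19 = 342
M1 = M/18 = 19, M2 = M/19 = 18
M1^(-1) mod 18 = 1, M2^(-1) mod 19 = 18
x = 8*19*1 + 3*18*18 = 1124
1124 mod 342 = 98
Check: 98 mod 18 = 8 ✓, 98 mod 19 = 3 ✓

x ≡ 98 (mod 342)


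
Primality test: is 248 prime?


248 / 2 = 124 (exact division)
248 is NOT prime.

No, 248 is not prime


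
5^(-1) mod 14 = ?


Use the extended Euclidean algorithm on (14, 5); each row r = 14*s + 5*t:
r=14, s=1, t=0
r=5, s=0, t=1
q=2: r=4, s=1, t=-2   [14*(1) + 5*(-2) = 4]
q=1: r=1, s=-1, t=3   [14*(-1) + 5*(3) = 1]
q=4: r=0, s=5, t=-14   [14*(5) + 5*(-14) = 0]
GCD = 1 with t = 3, so 5*(3) ≡ 1 (mod 14)
Inverse = 3 mod 14 = 3
Check: 5 * 3 = 15 ≡ 1 (mod 14)

5^(-1) ≡ 3 (mod 14)


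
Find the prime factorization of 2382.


2382 / 2 = 1191
1191 / 3 = 397
397 / 397 = 1
2382 = 2 × 3 × 397


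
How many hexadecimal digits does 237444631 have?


237444631 in base 16 = E271E17
Number of digits = 7

7 digits (base 16)


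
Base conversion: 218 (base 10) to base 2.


218 (base 10) = 218 (decimal)
218 (decimal) = 11011010 (base 2)


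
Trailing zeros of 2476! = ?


floor(2476/5) = 495
floor(2476/25) = 99
floor(2476/125) = 19
floor(2476/625) = 3
Total = 616

616 trailing zeros


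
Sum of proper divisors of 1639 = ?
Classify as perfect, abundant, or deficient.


Proper divisors: 1, 11, 149
Sum = 1 + 11 + 149 = 161
161 < 1639 → deficient

s(1639) = 161 (deficient)


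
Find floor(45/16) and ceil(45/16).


45/16 = 2.8125
floor = 2
ceil = 3

floor = 2, ceil = 3


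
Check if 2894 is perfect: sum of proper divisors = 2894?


Proper divisors of 2894: 1, 2, 1447
Sum = 1 + 2 + 1447 = 1450

No, 2894 is not perfect (1450 ≠ 2894)


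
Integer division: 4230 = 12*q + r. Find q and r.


4230 = 12 * 352 + 6
Check: 4224 + 6 = 4230

q = 352, r = 6


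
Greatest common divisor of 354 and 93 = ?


354 = 3 * 93 + 75
93 = 1 * 75 + 18
75 = 4 * 18 + 3
18 = 6 * 3 + 0
GCD = 3


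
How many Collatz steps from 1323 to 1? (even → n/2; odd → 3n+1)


1323 → 3970 → 1985 → 5956 → 2978 → 1489 → 4468 → 2234 → 1117 → 3352 → 1676 → 838 → 419 → 1258 → 629 → 1888 → 944 → 472 → 236 → 118 → 59 → 178 → 89 → 268 → 134 → 67 → 202 → 101 → 304 → 152 → 76 → 38 → 19 → 58 → 29 → 88 → 44 → 22 → 11 → 34 → 17 → 52 → 26 → 13 → 40 → 20 → 10 → 5 → 16 → 8 → 4 → 2 → 1
Total steps = 52

52 steps


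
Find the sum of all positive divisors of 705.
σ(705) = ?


Divisors of 705: 1, 3, 5, 15, 47, 141, 235, 705
Sum = 1 + 3 + 5 + 15 + 47 + 141 + 235 + 705 = 1152

σ(705) = 1152


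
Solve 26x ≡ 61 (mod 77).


GCD(26, 77) = 1, unique solution
a^(-1) mod 77 = 3
x = 3 * 61 mod 77 = 29

x ≡ 29 (mod 77)


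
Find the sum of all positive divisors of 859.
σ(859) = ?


Divisors of 859: 1, 859
Sum = 1 + 859 = 860

σ(859) = 860


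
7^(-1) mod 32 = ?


Use the extended Euclidean algorithm on (32, 7); each row r = 32*s + 7*t:
r=32, s=1, t=0
r=7, s=0, t=1
q=4: r=4, s=1, t=-4   [32*(1) + 7*(-4) = 4]
q=1: r=3, s=-1, t=5   [32*(-1) + 7*(5) = 3]
q=1: r=1, s=2, t=-9   [32*(2) + 7*(-9) = 1]
q=3: r=0, s=-7, t=32   [32*(-7) + 7*(32) = 0]
GCD = 1 with t = -9, so 7*(-9) ≡ 1 (mod 32)
Inverse = -9 mod 32 = 23
Check: 7 * 23 = 161 ≡ 1 (mod 32)

7^(-1) ≡ 23 (mod 32)


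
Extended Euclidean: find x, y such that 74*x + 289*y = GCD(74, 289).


Tabular extended Euclidean (each row: r = 74*s + 289*t):
r=74, s=1, t=0
r=289, s=0, t=1
q=0: r=74, s=1, t=0   [74*(1) + 289*(0) = 74]
q=3: r=67, s=-3, t=1   [74*(-3) + 289*(1) = 67]
q=1: r=7, s=4, t=-1   [74*(4) + 289*(-1) = 7]
q=9: r=4, s=-39, t=10   [74*(-39) + 289*(10) = 4]
q=1: r=3, s=43, t=-11   [74*(43) + 289*(-11) = 3]
q=1: r=1, s=-82, t=21   [74*(-82) + 289*(21) = 1]
q=3: r=0, s=289, t=-74   [74*(289) + 289*(-74) = 0]
GCD = 1; from the row with r=1: x=-82, y=21
Check: 74*(-82) + 289*(21) = -6068 + 6069 = 1

GCD = 1, x = -82, y = 21


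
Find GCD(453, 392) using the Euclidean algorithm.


453 = 1 * 392 + 61
392 = 6 * 61 + 26
61 = 2 * 26 + 9
26 = 2 * 9 + 8
9 = 1 * 8 + 1
8 = 8 * 1 + 0
GCD = 1


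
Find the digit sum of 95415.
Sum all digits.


9 + 5 + 4 + 1 + 5 = 24


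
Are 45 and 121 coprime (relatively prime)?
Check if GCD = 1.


Euclidean algorithm:
121 = 2 * 45 + 31
45 = 1 * 31 + 14
31 = 2 * 14 + 3
14 = 4 * 3 + 2
3 = 1 * 2 + 1
2 = 2 * 1 + 0
GCD(45, 121) = 1

Yes, coprime (GCD = 1)


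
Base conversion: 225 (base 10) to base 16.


225 (base 10) = 225 (decimal)
225 (decimal) = E1 (base 16)


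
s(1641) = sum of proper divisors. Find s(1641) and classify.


Proper divisors: 1, 3, 547
Sum = 1 + 3 + 547 = 551
551 < 1641 → deficient

s(1641) = 551 (deficient)


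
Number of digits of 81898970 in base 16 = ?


81898970 in base 16 = 4E1ADDA
Number of digits = 7

7 digits (base 16)


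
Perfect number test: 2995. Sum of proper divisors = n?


Proper divisors of 2995: 1, 5, 599
Sum = 1 + 5 + 599 = 605

No, 2995 is not perfect (605 ≠ 2995)


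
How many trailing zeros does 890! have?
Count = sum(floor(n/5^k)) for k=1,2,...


floor(890/5) = 178
floor(890/25) = 35
floor(890/125) = 7
floor(890/625) = 1
Total = 221

221 trailing zeros


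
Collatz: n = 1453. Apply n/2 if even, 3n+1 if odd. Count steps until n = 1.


1453 → 4360 → 2180 → 1090 → 545 → 1636 → 818 → 409 → 1228 → 614 → 307 → 922 → 461 → 1384 → 692 → 346 → 173 → 520 → 260 → 130 → 65 → 196 → 98 → 49 → 148 → 74 → 37 → 112 → 56 → 28 → 14 → 7 → 22 → 11 → 34 → 17 → 52 → 26 → 13 → 40 → 20 → 10 → 5 → 16 → 8 → 4 → 2 → 1
Total steps = 47

47 steps


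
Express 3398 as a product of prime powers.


3398 / 2 = 1699
1699 / 1699 = 1
3398 = 2 × 1699


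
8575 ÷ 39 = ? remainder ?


8575 = 39 * 219 + 34
Check: 8541 + 34 = 8575

q = 219, r = 34


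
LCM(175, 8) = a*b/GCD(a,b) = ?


GCD(175, 8) = 1
LCM = 175*8/1 = 1400/1 = 1400

LCM = 1400


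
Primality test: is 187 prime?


187 / 11 = 17 (exact division)
187 is NOT prime.

No, 187 is not prime


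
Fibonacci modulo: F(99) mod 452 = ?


F(k) mod 452 for k=1..99:
1, 1, 2, 3, 5, 8, 13, 21, 34, 55, 89, 144, 233, 377, 158, 83, 241, 324, 113, 437, 98, 83, 181, 264, 445, 257, 250, 55, 305, 360, 213, 121, 334, 3, 337, 340, 225, 113, 338, 451, 337, 336, 221, 105, 326, 431, 305, 284, 137, 421, 106, 75, 181, 256, 437, 241, 226, 15, 241, 256, 45, 301, 346, 195, 89, 284, 373, 205, 126, 331, 5, 336, 341, 225, 114, 339, 1, 340, 341, 229, 118, 347, 13, 360, 373, 281, 202, 31, 233, 264, 45, 309, 354, 211, 113, 324, 437, 309, 294
F(99) mod 452 = 294


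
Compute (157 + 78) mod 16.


157 + 78 = 235
235 mod 16 = 11


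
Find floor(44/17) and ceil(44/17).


44/17 = 2.5882
floor = 2
ceil = 3

floor = 2, ceil = 3


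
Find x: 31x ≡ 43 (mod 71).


GCD(31, 71) = 1, unique solution
a^(-1) mod 71 = 55
x = 55 * 43 mod 71 = 22

x ≡ 22 (mod 71)


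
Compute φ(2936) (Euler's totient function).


2936 = 2^3 × 367
Prime factors: 2, 367
φ(2936) = 2936 × (1-1/2) × (1-1/367)
= 2936 × 1/2 × 366/367 = 1464

φ(2936) = 1464


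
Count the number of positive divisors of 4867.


4867 = 31^1 × 157^1
d(4867) = (1+1) × (1+1) = 4

4 divisors


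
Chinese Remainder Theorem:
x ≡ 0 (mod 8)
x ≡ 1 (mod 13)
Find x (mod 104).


M = 8*13 = 104
M1 = M/8 = 13, M2 = M/13 = 8
M1^(-1) mod 8 = 5, M2^(-1) mod 13 = 5
x = 0*13*5 + 1*8*5 = 40
40 mod 104 = 40
Check: 40 mod 8 = 0 ✓, 40 mod 13 = 1 ✓

x ≡ 40 (mod 104)


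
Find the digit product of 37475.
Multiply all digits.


3 × 7 × 4 × 7 × 5 = 2940


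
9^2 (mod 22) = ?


9^1 mod 22 = 9
9^2 mod 22 = 15


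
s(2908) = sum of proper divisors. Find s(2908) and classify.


Proper divisors: 1, 2, 4, 727, 1454
Sum = 1 + 2 + 4 + 727 + 1454 = 2188
2188 < 2908 → deficient

s(2908) = 2188 (deficient)


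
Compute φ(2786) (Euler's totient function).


2786 = 2 × 7 × 199
Prime factors: 2, 7, 199
φ(2786) = 2786 × (1-1/2) × (1-1/7) × (1-1/199)
= 2786 × 1/2 × 6/7 × 198/199 = 1188

φ(2786) = 1188


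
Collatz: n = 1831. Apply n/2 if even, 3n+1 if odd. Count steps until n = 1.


1831 → 5494 → 2747 → 8242 → 4121 → 12364 → 6182 → 3091 → 9274 → 4637 → 13912 → 6956 → 3478 → 1739 → 5218 → 2609 → 7828 → 3914 → 1957 → 5872 → 2936 → 1468 → 734 → 367 → 1102 → 551 → 1654 → 827 → 2482 → 1241 → 3724 → 1862 → 931 → 2794 → 1397 → 4192 → 2096 → 1048 → 524 → 262 → 131 → 394 → 197 → 592 → 296 → 148 → 74 → 37 → 112 → 56 → 28 → 14 → 7 → 22 → 11 → 34 → 17 → 52 → 26 → 13 → 40 → 20 → 10 → 5 → 16 → 8 → 4 → 2 → 1
Total steps = 68

68 steps


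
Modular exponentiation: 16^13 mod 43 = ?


16^1 mod 43 = 16
16^2 mod 43 = 41
16^3 mod 43 = 11
16^4 mod 43 = 4
16^5 mod 43 = 21
16^6 mod 43 = 35
16^7 mod 43 = 1
16^8 mod 43 = 16
16^9 mod 43 = 41
16^10 mod 43 = 11
16^11 mod 43 = 4
16^12 mod 43 = 21
16^13 mod 43 = 35


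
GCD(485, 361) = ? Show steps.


485 = 1 * 361 + 124
361 = 2 * 124 + 113
124 = 1 * 113 + 11
113 = 10 * 11 + 3
11 = 3 * 3 + 2
3 = 1 * 2 + 1
2 = 2 * 1 + 0
GCD = 1


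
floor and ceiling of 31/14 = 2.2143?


31/14 = 2.2143
floor = 2
ceil = 3

floor = 2, ceil = 3


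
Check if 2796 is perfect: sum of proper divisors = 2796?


Proper divisors of 2796: 1, 2, 3, 4, 6, 12, 233, 466, 699, 932, 1398
Sum = 1 + 2 + 3 + 4 + 6 + 12 + 233 + 466 + 699 + 932 + 1398 = 3756

No, 2796 is not perfect (3756 ≠ 2796)


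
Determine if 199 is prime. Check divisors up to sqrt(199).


Check divisors up to sqrt(199) = 14.1067
No divisors found.
199 is prime.

Yes, 199 is prime


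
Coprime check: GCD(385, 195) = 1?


Euclidean algorithm:
385 = 1 * 195 + 190
195 = 1 * 190 + 5
190 = 38 * 5 + 0
GCD(385, 195) = 5

No, not coprime (GCD = 5)


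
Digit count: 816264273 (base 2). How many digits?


816264273 in base 2 = 110000101001110011010001010001
Number of digits = 30

30 digits (base 2)


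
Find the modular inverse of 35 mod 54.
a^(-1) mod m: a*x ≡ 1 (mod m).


Use the extended Euclidean algorithm on (54, 35); each row r = 54*s + 35*t:
r=54, s=1, t=0
r=35, s=0, t=1
q=1: r=19, s=1, t=-1   [54*(1) + 35*(-1) = 19]
q=1: r=16, s=-1, t=2   [54*(-1) + 35*(2) = 16]
q=1: r=3, s=2, t=-3   [54*(2) + 35*(-3) = 3]
q=5: r=1, s=-11, t=17   [54*(-11) + 35*(17) = 1]
q=3: r=0, s=35, t=-54   [54*(35) + 35*(-54) = 0]
GCD = 1 with t = 17, so 35*(17) ≡ 1 (mod 54)
Inverse = 17 mod 54 = 17
Check: 35 * 17 = 595 ≡ 1 (mod 54)

35^(-1) ≡ 17 (mod 54)


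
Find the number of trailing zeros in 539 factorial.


floor(539/5) = 107
floor(539/25) = 21
floor(539/125) = 4
Total = 132

132 trailing zeros


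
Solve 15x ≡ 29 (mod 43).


GCD(15, 43) = 1, unique solution
a^(-1) mod 43 = 23
x = 23 * 29 mod 43 = 22

x ≡ 22 (mod 43)


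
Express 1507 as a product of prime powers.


1507 / 11 = 137
137 / 137 = 1
1507 = 11 × 137


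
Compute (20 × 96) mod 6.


20 × 96 = 1920
1920 mod 6 = 0


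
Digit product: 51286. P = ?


5 × 1 × 2 × 8 × 6 = 480


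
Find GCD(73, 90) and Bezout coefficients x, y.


Tabular extended Euclidean (each row: r = 73*s + 90*t):
r=73, s=1, t=0
r=90, s=0, t=1
q=0: r=73, s=1, t=0   [73*(1) + 90*(0) = 73]
q=1: r=17, s=-1, t=1   [73*(-1) + 90*(1) = 17]
q=4: r=5, s=5, t=-4   [73*(5) + 90*(-4) = 5]
q=3: r=2, s=-16, t=13   [73*(-16) + 90*(13) = 2]
q=2: r=1, s=37, t=-30   [73*(37) + 90*(-30) = 1]
q=2: r=0, s=-90, t=73   [73*(-90) + 90*(73) = 0]
GCD = 1; from the row with r=1: x=37, y=-30
Check: 73*(37) + 90*(-30) = 2701 - 2700 = 1

GCD = 1, x = 37, y = -30
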